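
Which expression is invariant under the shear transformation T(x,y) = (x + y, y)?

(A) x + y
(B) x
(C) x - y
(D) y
D

Under the shear T(x,y) = (x + y, y):
Substitute the transformed coordinates into each option and compare with the original:
(A) x + y  ->  (x + y) + (y) = x + 2y   [differs from x + y: not invariant]
(B) x  ->  (x + y) = x + y   [differs from x: not invariant]
(C) x - y  ->  (x + y) - (y) = x   [differs from x - y: not invariant]
(D) y  ->  (y) = y   [equals y: invariant]

Only option (D), y, is unchanged by the transformation.
A horizontal shear moves points parallel to the x-axis, so the y-coordinate (and any function of y alone) is unchanged.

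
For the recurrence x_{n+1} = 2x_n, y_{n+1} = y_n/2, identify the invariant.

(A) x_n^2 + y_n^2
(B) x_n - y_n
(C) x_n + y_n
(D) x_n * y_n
D

For the recurrence x_{n+1} = 2x_n, y_{n+1} = y_n/2:

x_{n+1} * y_{n+1} = (2x_n) * (y_n/2) = x_n * y_n
The product is conserved.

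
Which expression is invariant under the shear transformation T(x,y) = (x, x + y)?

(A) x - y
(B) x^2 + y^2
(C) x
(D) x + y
C

Under the shear T(x,y) = (x, x + y):
Substitute the transformed coordinates into each option and compare with the original:
(A) x - y  ->  (x) - (x + y) = -y   [differs from x - y: not invariant]
(B) x^2 + y^2  ->  (x)^2 + (x + y)^2 = 2x^2 + 2xy + y^2   [differs from x^2 + y^2: not invariant]
(C) x  ->  (x) = x   [equals x: invariant]
(D) x + y  ->  (x) + (x + y) = 2x + y   [differs from x + y: not invariant]

Only option (C), x, is unchanged by the transformation.
A vertical shear moves points parallel to the y-axis, so the x-coordinate (and any function of x alone) is unchanged.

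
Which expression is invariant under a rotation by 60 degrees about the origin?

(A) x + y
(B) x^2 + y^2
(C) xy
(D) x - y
B

A rotation by 60 degrees sends (x, y) to (x/2 - sqrt(3)y/2, sqrt(3)x/2 + y/2).
Substitute the transformed coordinates into each option and compare with the original:
(A) x + y  ->  (x/2 - sqrt(3)y/2) + (sqrt(3)x/2 + y/2) = x/2 + sqrt(3)x/2 - sqrt(3)y/2 + y/2   [differs from x + y: not invariant]
(B) x^2 + y^2  ->  (x/2 - sqrt(3)y/2)^2 + (sqrt(3)x/2 + y/2)^2 = x^2 + y^2   [equals x^2 + y^2: invariant]
(C) xy  ->  (x/2 - sqrt(3)y/2)(sqrt(3)x/2 + y/2) = sqrt(3)x^2/4 - xy/2 - sqrt(3)y^2/4   [differs from xy: not invariant]
(D) x - y  ->  (x/2 - sqrt(3)y/2) - (sqrt(3)x/2 + y/2) = -sqrt(3)x/2 + x/2 - sqrt(3)y/2 - y/2   [differs from x - y: not invariant]

Only option (B), x^2 + y^2, is unchanged by the transformation.
Geometrically, x^2 + y^2 is the squared distance from the origin, which every rotation about the origin preserves.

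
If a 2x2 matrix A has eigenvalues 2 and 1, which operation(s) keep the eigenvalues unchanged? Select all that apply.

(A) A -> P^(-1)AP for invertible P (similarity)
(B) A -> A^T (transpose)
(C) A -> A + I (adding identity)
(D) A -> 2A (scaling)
A and B

Eigenvalues are preserved by:
1. Similarity transformations: A -> P^(-1)AP (same characteristic polynomial)
2. Transpose: A^T has the same eigenvalues as A

Eigenvalues are NOT preserved by:
- Adding identity: eigenvalues become 2+1, 1+1
- Scaling: eigenvalues become 4, 2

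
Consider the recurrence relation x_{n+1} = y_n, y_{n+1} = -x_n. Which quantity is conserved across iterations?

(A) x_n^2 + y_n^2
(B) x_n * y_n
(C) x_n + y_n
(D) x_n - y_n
A

For the recurrence x_{n+1} = y_n, y_{n+1} = -x_n:

x_{n+1}^2 + y_{n+1}^2 = y_n^2 + (-x_n)^2 = x_n^2 + y_n^2
The sum of squares is conserved (like energy in a harmonic oscillator).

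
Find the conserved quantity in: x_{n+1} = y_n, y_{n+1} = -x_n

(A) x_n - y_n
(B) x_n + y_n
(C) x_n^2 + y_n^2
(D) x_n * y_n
C

For the recurrence x_{n+1} = y_n, y_{n+1} = -x_n:

x_{n+1}^2 + y_{n+1}^2 = y_n^2 + (-x_n)^2 = x_n^2 + y_n^2
The sum of squares is conserved (like energy in a harmonic oscillator).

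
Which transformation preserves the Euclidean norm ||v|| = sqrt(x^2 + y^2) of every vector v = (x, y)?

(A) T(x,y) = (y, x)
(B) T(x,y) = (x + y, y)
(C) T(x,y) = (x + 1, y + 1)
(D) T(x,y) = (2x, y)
A

A transformation preserves a norm if ||T(v)|| = ||v|| for every v; a single vector where the norm changes rules an option out.

(A) T(x,y) = (y, x): preserves the norm -- it is an orthogonal map (a rotation/reflection), and (y)^2 + (x)^2 simplifies to x^2 + y^2.
(B) T(x,y) = (x + y, y): v = (0, 1) has norm sqrt((0)^2 + (1)^2) = 1, but T(v) = (1, 1) has norm sqrt(2) -- not preserved.
(C) T(x,y) = (x + 1, y + 1): v = (1, 0) has norm sqrt((1)^2 + (0)^2) = 1, but T(v) = (2, 1) has norm sqrt(5) -- not preserved.
(D) T(x,y) = (2x, y): v = (1, 0) has norm sqrt((1)^2 + (0)^2) = 1, but T(v) = (2, 0) has norm 2 -- not preserved.

Therefore the answer is (A).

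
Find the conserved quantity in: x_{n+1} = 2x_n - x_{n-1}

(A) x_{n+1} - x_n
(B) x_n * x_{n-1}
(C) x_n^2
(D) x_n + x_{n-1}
A

For the recurrence x_{n+1} = 2x_n - x_{n-1}:

If x_{n+1} = 2x_n - x_{n-1}, then:
x_{n+1} - x_n = x_n - x_{n-1}
The first difference is constant throughout the sequence.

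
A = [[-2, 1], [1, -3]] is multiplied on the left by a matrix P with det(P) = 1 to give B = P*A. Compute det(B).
5

By the multiplicative property of determinants, det(B) = det(P*A) = det(P) * det(A) = det(A),
so the determinant is invariant under multiplication by any determinant-1 matrix; we just need det(A).

det(A) = (-2)(-3) - (1)(1) = 6 - 1 = 5

Therefore det(B) = 1 * 5 = 5.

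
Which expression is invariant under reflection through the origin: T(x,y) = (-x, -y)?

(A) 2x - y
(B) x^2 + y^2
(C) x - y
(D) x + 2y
B

The map is reflection through the origin: T(x,y) = (-x, -y).
Substitute the transformed coordinates into each option and compare with the original:
(A) 2x - y  ->  2(-x) - (-y) = -2x + y   [differs from 2x - y: not invariant]
(B) x^2 + y^2  ->  (-x)^2 + (-y)^2 = x^2 + y^2   [equals x^2 + y^2: invariant]
(C) x - y  ->  (-x) - (-y) = -x + y   [differs from x - y: not invariant]
(D) x + 2y  ->  (-x) + 2(-y) = -x - 2y   [differs from x + 2y: not invariant]

Only option (B), x^2 + y^2, is unchanged by the transformation.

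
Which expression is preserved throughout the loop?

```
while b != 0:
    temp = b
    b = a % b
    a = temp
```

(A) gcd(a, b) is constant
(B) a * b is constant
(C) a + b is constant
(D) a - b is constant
A

A loop invariant must hold before the first iteration and be re-established by every execution of the body.

(A) gcd(a, b) is constant: One iteration replaces (a, b) by (b, a mod b). Since a mod b = a - q*b for an integer q, any common divisor of a and b divides b and a mod b, and conversely; hence gcd(b, a mod b) = gcd(a, b). For instance (32, 9) -> (9, 5) keeps gcd = 1. At exit b = 0 and a = gcd of the original inputs.

The other options fail:
(B) a * b is constant: e.g. (a, b) = (32, 9) -> (9, 5): the product goes from 288 to 45.
(C) a + b is constant: e.g. (a, b) = (32, 9) -> (9, 5): the sum goes from 41 to 14.
(D) a - b is constant: e.g. (a, b) = (32, 9) -> (9, 5): the difference goes from 23 to 4.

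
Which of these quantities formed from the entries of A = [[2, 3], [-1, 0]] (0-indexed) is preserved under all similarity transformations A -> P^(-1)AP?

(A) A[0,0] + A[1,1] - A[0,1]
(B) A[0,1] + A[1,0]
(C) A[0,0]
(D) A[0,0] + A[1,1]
D

A[0,0] + A[1,1] is the trace of A. By the cyclic property of the trace, tr(P^(-1)AP) = tr(APP^(-1)) = tr(A), so it is the same for every matrix similar to A.

The other combinations are not similarity invariants. For example, take P = [[1, 1], [1, 2]] (det P = 1), so P^(-1) = [[2, -1], [-1, 1]] and
B = P^(-1)AP = [[11, 17], [-6, -9]].
Evaluating each option on A and on B:
(A) A[0,0] + A[1,1] - A[0,1]: -1 for A, -15 for B -> changes
(B) A[0,1] + A[1,0]: 2 for A, 11 for B -> changes
(C) A[0,0]: 2 for A, 11 for B -> changes
(D) A[0,0] + A[1,1]: 2 for A, 2 for B -> unchanged

Only (D) A[0,0] + A[1,1] = 2 survives (and it does so for every P, not just this one), so it is the invariant.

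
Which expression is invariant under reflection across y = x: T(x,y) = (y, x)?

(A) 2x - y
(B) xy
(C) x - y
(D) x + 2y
B

The map is reflection across y = x: T(x,y) = (y, x).
Substitute the transformed coordinates into each option and compare with the original:
(A) 2x - y  ->  2(y) - (x) = -x + 2y   [differs from 2x - y: not invariant]
(B) xy  ->  (y)(x) = xy   [equals xy: invariant]
(C) x - y  ->  (y) - (x) = -x + y   [differs from x - y: not invariant]
(D) x + 2y  ->  (y) + 2(x) = 2x + y   [differs from x + 2y: not invariant]

Only option (B), xy, is unchanged by the transformation.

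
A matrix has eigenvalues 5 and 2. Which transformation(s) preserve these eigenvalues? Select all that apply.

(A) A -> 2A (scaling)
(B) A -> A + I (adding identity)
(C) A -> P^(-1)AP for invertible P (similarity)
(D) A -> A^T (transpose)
C and D

Eigenvalues are preserved by:
1. Similarity transformations: A -> P^(-1)AP (same characteristic polynomial)
2. Transpose: A^T has the same eigenvalues as A

Eigenvalues are NOT preserved by:
- Adding identity: eigenvalues become 5+1, 2+1
- Scaling: eigenvalues become 10, 4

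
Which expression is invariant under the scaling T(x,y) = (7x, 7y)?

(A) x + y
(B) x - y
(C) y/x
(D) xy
C

Under the uniform scaling T(x,y) = (7x, 7y):
Substitute the transformed coordinates into each option and compare with the original:
(A) x + y  ->  (7x) + (7y) = 7x + 7y   [differs from x + y: not invariant]
(B) x - y  ->  (7x) - (7y) = 7x - 7y   [differs from x - y: not invariant]
(C) y/x  ->  (7y)/(7x) = y/x   [equals y/x: invariant]
(D) xy  ->  (7x)(7y) = 49xy   [differs from xy: not invariant]

Only option (C), y/x, is unchanged by the transformation.
The common factor 7 cancels in a ratio of coordinates, while sums, products and sums of squares pick up factors of 7 or 49.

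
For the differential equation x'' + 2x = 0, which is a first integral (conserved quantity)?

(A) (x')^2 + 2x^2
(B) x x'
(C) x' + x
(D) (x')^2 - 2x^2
A

A first integral I satisfies dI/dt = 0 along every solution. Differentiate each option and use the equation of motion:
(A) d/dt[(x')^2 + 2x^2] = 2x'x'' + 4x x' = 2x'(-2x) + 4x x' = 0
(B) d/dt[x x'] = (x')^2 + x x'' = (x')^2 - 2x^2, not identically 0
(C) d/dt[x' + x] = x'' + x' = -2x + x', not identically 0
(D) d/dt[(x')^2 - 2x^2] = 2x'x'' - 4x x' = -8x x', not identically 0

Only (A) has zero time-derivative. So the energy-like quantity (x')^2 + 2x^2 is the first integral.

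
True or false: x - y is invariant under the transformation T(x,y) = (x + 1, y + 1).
True

Substitute T(x,y) = (x + 1, y + 1) into the expression and compare with the original.

Original: x - y
After applying T: (x + 1) - (y + 1) = x - y

This is identical to the original x - y, so the expression is invariant.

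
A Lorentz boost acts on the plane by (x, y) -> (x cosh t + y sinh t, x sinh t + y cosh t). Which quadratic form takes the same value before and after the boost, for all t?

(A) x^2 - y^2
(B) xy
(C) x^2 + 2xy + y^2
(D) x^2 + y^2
A

Write x' = x cosh t + y sinh t, y' = x sinh t + y cosh t and substitute into each option:
(A) x^2 - y^2: (x cosh t + y sinh t)^2 - (x sinh t + y cosh t)^2 = x^2(cosh^2 t - sinh^2 t) + 2xy(cosh t sinh t - sinh t cosh t) + y^2(sinh^2 t - cosh^2 t) = x^2 - y^2   [invariant, using cosh^2 t - sinh^2 t = 1]
(B) xy: (x cosh t + y sinh t)(x sinh t + y cosh t) = xy(cosh^2 t + sinh^2 t) + (x^2 + y^2) sinh t cosh t = xy cosh 2t + (x^2 + y^2)(sinh 2t)/2   [not invariant for t != 0]
(C) x^2 + 2xy + y^2: (x' + y')^2 with x' + y' = (x + y)(cosh t + sinh t) = (x + y)e^t, so it becomes (x + y)^2 e^(2t)   [not invariant for t != 0]
(D) x^2 + y^2: (x cosh t + y sinh t)^2 + (x sinh t + y cosh t)^2 = (x^2 + y^2)(cosh^2 t + sinh^2 t) + 4xy sinh t cosh t = (x^2 + y^2) cosh 2t + 2xy sinh 2t   [not invariant for t != 0]

Only (A) x^2 - y^2 is unchanged; it is the Minkowski form preserved by Lorentz boosts, just as x^2 + y^2 is preserved by ordinary rotations.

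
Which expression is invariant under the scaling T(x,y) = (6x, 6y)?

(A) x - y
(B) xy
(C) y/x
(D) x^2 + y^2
C

Under the uniform scaling T(x,y) = (6x, 6y):
Substitute the transformed coordinates into each option and compare with the original:
(A) x - y  ->  (6x) - (6y) = 6x - 6y   [differs from x - y: not invariant]
(B) xy  ->  (6x)(6y) = 36xy   [differs from xy: not invariant]
(C) y/x  ->  (6y)/(6x) = y/x   [equals y/x: invariant]
(D) x^2 + y^2  ->  (6x)^2 + (6y)^2 = 36x^2 + 36y^2   [differs from x^2 + y^2: not invariant]

Only option (C), y/x, is unchanged by the transformation.
The common factor 6 cancels in a ratio of coordinates, while sums, products and sums of squares pick up factors of 6 or 36.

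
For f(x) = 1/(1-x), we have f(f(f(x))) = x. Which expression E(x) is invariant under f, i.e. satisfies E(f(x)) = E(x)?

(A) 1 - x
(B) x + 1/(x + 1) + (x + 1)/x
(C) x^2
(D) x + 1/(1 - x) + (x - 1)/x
D

Replace x by f(x) = 1/(1 - x) in each option and simplify. As a quick numerical cross-check, also compare E(3) with E(f(3)) = E(-1/2).

(A) 1 - x  ->  1 - (1/(1 - x)) = x/(x - 1); check: E(3) = -2 but E(-1/2) = 3/2.   [not invariant]
(B) x + 1/(x + 1) + (x + 1)/x  ->  (1/(1 - x)) + 1/((1/(1 - x)) + 1) + ((1/(1 - x)) + 1)/(1/(1 - x)) = (-x^3 + 6x^2 - 11x + 7)/(x^2 - 3x + 2); check: E(3) = 55/12 but E(-1/2) = 1/2.   [not invariant]
(C) x^2  ->  (1/(1 - x))^2 = (x - 1)^(-2); check: E(3) = 9 but E(-1/2) = 1/4.   [not invariant]
(D) x + 1/(1 - x) + (x - 1)/x  ->  (1/(1 - x)) + 1/(1 - (1/(1 - x))) + ((1/(1 - x)) - 1)/(1/(1 - x)), which simplifies back to x + 1/(1 - x) + (x - 1)/x; check: E(3) = 19/6, E(-1/2) = 19/6.   [invariant]

Only (D) is unchanged. Indeed f(f(x)) = 1/(1 - 1/(1-x)) = (1-x)/(-x) = (x-1)/x, so E(x) = x + f(x) + f(f(x)) is the sum over the whole 3-cycle; applying f just permutes the three terms cyclically (x -> f(x) -> f(f(x)) -> x), leaving the sum unchanged.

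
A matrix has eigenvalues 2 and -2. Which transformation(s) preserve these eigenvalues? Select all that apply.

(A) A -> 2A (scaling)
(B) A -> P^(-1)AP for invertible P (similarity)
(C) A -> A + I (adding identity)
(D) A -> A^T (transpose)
B and D

Eigenvalues are preserved by:
1. Similarity transformations: A -> P^(-1)AP (same characteristic polynomial)
2. Transpose: A^T has the same eigenvalues as A

Eigenvalues are NOT preserved by:
- Adding identity: eigenvalues become 2+1, -2+1
- Scaling: eigenvalues become 4, -4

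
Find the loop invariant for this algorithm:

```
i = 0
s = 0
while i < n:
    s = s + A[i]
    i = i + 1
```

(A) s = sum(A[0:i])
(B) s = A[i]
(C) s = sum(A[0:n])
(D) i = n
A

A loop invariant must hold before the first iteration and be re-established by every execution of the body.

(A) s = sum(A[0:i]): Initially i = 0 and s = 0 = sum of the empty slice A[0:0]. If s = sum(A[0:i]) holds at the top of an iteration, the body sets s to sum(A[0:i]) + A[i] = sum(A[0:i+1]) and then i to i+1, so s = sum(A[0:i]) holds again. At exit i = n, giving s = sum(A[0:n]).

The other options fail:
(B) s = A[i]: after the first iteration s = A[0] but i = 1, so s = A[i] compares s with the wrong element (and fails in general).
(C) s = sum(A[0:n]): false before the loop (s = 0, not the full sum) -- it only becomes true at exit.
(D) i = n: false initially (i = 0); it is the exit condition, not an invariant.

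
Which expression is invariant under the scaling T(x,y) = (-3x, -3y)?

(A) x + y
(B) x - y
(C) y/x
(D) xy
C

Under the uniform scaling T(x,y) = (-3x, -3y):
Substitute the transformed coordinates into each option and compare with the original:
(A) x + y  ->  (-3x) + (-3y) = -3x - 3y   [differs from x + y: not invariant]
(B) x - y  ->  (-3x) - (-3y) = -3x + 3y   [differs from x - y: not invariant]
(C) y/x  ->  (-3y)/(-3x) = y/x   [equals y/x: invariant]
(D) xy  ->  (-3x)(-3y) = 9xy   [differs from xy: not invariant]

Only option (C), y/x, is unchanged by the transformation.
The common factor -3 cancels in a ratio of coordinates, while sums, products and sums of squares pick up factors of -3 or 9.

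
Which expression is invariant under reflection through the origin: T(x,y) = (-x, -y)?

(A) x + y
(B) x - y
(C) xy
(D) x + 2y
C

The map is reflection through the origin: T(x,y) = (-x, -y).
Substitute the transformed coordinates into each option and compare with the original:
(A) x + y  ->  (-x) + (-y) = -x - y   [differs from x + y: not invariant]
(B) x - y  ->  (-x) - (-y) = -x + y   [differs from x - y: not invariant]
(C) xy  ->  (-x)(-y) = xy   [equals xy: invariant]
(D) x + 2y  ->  (-x) + 2(-y) = -x - 2y   [differs from x + 2y: not invariant]

Only option (C), xy, is unchanged by the transformation.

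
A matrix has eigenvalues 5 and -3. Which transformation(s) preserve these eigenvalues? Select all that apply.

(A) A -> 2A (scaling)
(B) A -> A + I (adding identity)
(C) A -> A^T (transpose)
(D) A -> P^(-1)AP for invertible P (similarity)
C and D

Eigenvalues are preserved by:
1. Similarity transformations: A -> P^(-1)AP (same characteristic polynomial)
2. Transpose: A^T has the same eigenvalues as A

Eigenvalues are NOT preserved by:
- Adding identity: eigenvalues become 5+1, -3+1
- Scaling: eigenvalues become 10, -6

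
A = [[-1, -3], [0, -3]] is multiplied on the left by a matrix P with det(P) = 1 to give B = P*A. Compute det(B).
3

By the multiplicative property of determinants, det(B) = det(P*A) = det(P) * det(A) = det(A),
so the determinant is invariant under multiplication by any determinant-1 matrix; we just need det(A).

det(A) = (-1)(-3) - (-3)(0) = 3 - 0 = 3

Therefore det(B) = 1 * 3 = 3.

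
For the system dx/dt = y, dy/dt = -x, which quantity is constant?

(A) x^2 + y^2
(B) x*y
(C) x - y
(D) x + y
A

A first integral I satisfies dI/dt = 0 along every solution. Differentiate each option and use the equation of motion:
(A) d/dt[x^2 + y^2] = 2x*dx/dt + 2y*dy/dt = 2x*y + 2y*(-x) = 0
(B) d/dt[x*y] = (dx/dt)y + x(dy/dt) = y^2 - x^2, not identically 0
(C) d/dt[x - y] = y - (-x) = x + y, not identically 0
(D) d/dt[x + y] = y + (-x) = y - x, not identically 0

Only (A) has zero time-derivative. So x^2 + y^2 (the squared radius; trajectories are circles) is the conserved quantity.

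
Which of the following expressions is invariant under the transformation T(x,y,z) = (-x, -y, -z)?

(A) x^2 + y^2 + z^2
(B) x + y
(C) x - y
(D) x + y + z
A

Apply T(x,y,z) = (-x, -y, -z) to each option, i.e. replace (x, y, z) by the transformed coordinates.
Substitute the transformed coordinates into each option and compare with the original:
(A) x^2 + y^2 + z^2  ->  (-x)^2 + (-y)^2 + (-z)^2 = x^2 + y^2 + z^2   [equals x^2 + y^2 + z^2: invariant]
(B) x + y  ->  (-x) + (-y) = -x - y   [differs from x + y: not invariant]
(C) x - y  ->  (-x) - (-y) = -x + y   [differs from x - y: not invariant]
(D) x + y + z  ->  (-x) + (-y) + (-z) = -x - y - z   [differs from x + y + z: not invariant]

Only option (A), x^2 + y^2 + z^2, is unchanged by the transformation.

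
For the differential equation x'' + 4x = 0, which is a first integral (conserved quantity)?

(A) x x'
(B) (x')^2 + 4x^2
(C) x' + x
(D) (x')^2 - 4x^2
B

A first integral I satisfies dI/dt = 0 along every solution. Differentiate each option and use the equation of motion:
(A) d/dt[x x'] = (x')^2 + x x'' = (x')^2 - 4x^2, not identically 0
(B) d/dt[(x')^2 + 4x^2] = 2x'x'' + 8x x' = 2x'(-4x) + 8x x' = 0
(C) d/dt[x' + x] = x'' + x' = -4x + x', not identically 0
(D) d/dt[(x')^2 - 4x^2] = 2x'x'' - 8x x' = -16x x', not identically 0

Only (B) has zero time-derivative. So the energy-like quantity (x')^2 + 4x^2 is the first integral.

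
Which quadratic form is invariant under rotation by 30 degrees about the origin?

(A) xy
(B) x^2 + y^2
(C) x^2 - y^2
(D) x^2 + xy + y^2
B

Rotation by 30 degrees sends (x, y) to (sqrt(3)x/2 - y/2, x/2 + sqrt(3)y/2).
Substitute the transformed coordinates into each option and compare with the original:
(A) xy  ->  (sqrt(3)x/2 - y/2)(x/2 + sqrt(3)y/2) = sqrt(3)x^2/4 + xy/2 - sqrt(3)y^2/4   [differs from xy: not invariant]
(B) x^2 + y^2  ->  (sqrt(3)x/2 - y/2)^2 + (x/2 + sqrt(3)y/2)^2 = x^2 + y^2   [equals x^2 + y^2: invariant]
(C) x^2 - y^2  ->  (sqrt(3)x/2 - y/2)^2 - (x/2 + sqrt(3)y/2)^2 = x^2/2 - sqrt(3)xy - y^2/2   [differs from x^2 - y^2: not invariant]
(D) x^2 + xy + y^2  ->  (sqrt(3)x/2 - y/2)^2 + (sqrt(3)x/2 - y/2)(x/2 + sqrt(3)y/2) + (x/2 + sqrt(3)y/2)^2 = sqrt(3)x^2/4 + x^2 + xy/2 - sqrt(3)y^2/4 + y^2   [differs from x^2 + xy + y^2: not invariant]

Only option (B), x^2 + y^2, is unchanged by the transformation.
x^2 + y^2 is the squared distance from the origin, which rotations preserve.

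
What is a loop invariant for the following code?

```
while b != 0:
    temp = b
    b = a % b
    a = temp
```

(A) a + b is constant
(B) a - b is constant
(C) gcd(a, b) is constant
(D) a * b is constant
C

A loop invariant must hold before the first iteration and be re-established by every execution of the body.

(C) gcd(a, b) is constant: One iteration replaces (a, b) by (b, a mod b). Since a mod b = a - q*b for an integer q, any common divisor of a and b divides b and a mod b, and conversely; hence gcd(b, a mod b) = gcd(a, b). For instance (32, 9) -> (9, 5) keeps gcd = 1. At exit b = 0 and a = gcd of the original inputs.

The other options fail:
(A) a + b is constant: e.g. (a, b) = (32, 9) -> (9, 5): the sum goes from 41 to 14.
(B) a - b is constant: e.g. (a, b) = (32, 9) -> (9, 5): the difference goes from 23 to 4.
(D) a * b is constant: e.g. (a, b) = (32, 9) -> (9, 5): the product goes from 288 to 45.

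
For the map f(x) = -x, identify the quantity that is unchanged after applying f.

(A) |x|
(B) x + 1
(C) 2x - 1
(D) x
A

For f(x) = -x:
Applying f replaces x by -x. Since |-x| = |x|, the absolute value is unchanged by f, whereas x -> -x, 2x - 1 -> -2x - 1 and x + 1 -> -x + 1 all change.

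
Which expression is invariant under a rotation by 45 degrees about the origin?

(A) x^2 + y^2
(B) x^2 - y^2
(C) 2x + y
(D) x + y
A

A rotation by 45 degrees sends (x, y) to (sqrt(2)x/2 - sqrt(2)y/2, sqrt(2)x/2 + sqrt(2)y/2).
Substitute the transformed coordinates into each option and compare with the original:
(A) x^2 + y^2  ->  (sqrt(2)x/2 - sqrt(2)y/2)^2 + (sqrt(2)x/2 + sqrt(2)y/2)^2 = x^2 + y^2   [equals x^2 + y^2: invariant]
(B) x^2 - y^2  ->  (sqrt(2)x/2 - sqrt(2)y/2)^2 - (sqrt(2)x/2 + sqrt(2)y/2)^2 = -2xy   [differs from x^2 - y^2: not invariant]
(C) 2x + y  ->  2(sqrt(2)x/2 - sqrt(2)y/2) + (sqrt(2)x/2 + sqrt(2)y/2) = 3sqrt(2)x/2 - sqrt(2)y/2   [differs from 2x + y: not invariant]
(D) x + y  ->  (sqrt(2)x/2 - sqrt(2)y/2) + (sqrt(2)x/2 + sqrt(2)y/2) = sqrt(2)x   [differs from x + y: not invariant]

Only option (A), x^2 + y^2, is unchanged by the transformation.
Geometrically, x^2 + y^2 is the squared distance from the origin, which every rotation about the origin preserves.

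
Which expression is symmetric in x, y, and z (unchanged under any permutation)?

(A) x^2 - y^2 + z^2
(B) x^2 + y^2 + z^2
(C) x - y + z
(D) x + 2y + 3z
B

A symmetric expression is unchanged when the variables are permuted; here the transformation to test is the swap (x, y) -> (y, x).
A symmetric expression must survive every permutation; the single swap x <-> y already eliminates the distractors, and the keyed expression is also unchanged by x <-> z and y <-> z (each variable enters it in exactly the same way).
Substitute the transformed coordinates into each option and compare with the original:
(A) x^2 - y^2 + z^2  ->  (y)^2 - (x)^2 + z^2 = -x^2 + y^2 + z^2   [differs from x^2 - y^2 + z^2: not invariant]
(B) x^2 + y^2 + z^2  ->  (y)^2 + (x)^2 + z^2 = x^2 + y^2 + z^2   [equals x^2 + y^2 + z^2: invariant]
(C) x - y + z  ->  (y) - (x) + z = -x + y + z   [differs from x - y + z: not invariant]
(D) x + 2y + 3z  ->  (y) + 2(x) + 3z = 2x + y + 3z   [differs from x + 2y + 3z: not invariant]

Only option (B), x^2 + y^2 + z^2, is unchanged by the transformation.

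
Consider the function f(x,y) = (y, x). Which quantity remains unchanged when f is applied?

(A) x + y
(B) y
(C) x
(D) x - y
A

For f(x,y) = (y, x):
After applying f: x' = y, y' = x. So x' + y' = y + x = x + y.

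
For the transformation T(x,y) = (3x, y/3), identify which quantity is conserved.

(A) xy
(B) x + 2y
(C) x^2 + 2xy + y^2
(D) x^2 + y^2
A

An expression E(x,y) is invariant under T if E(T(x,y)) = E(x,y). Here T(x,y) = (3x, y/3).
Substitute the transformed coordinates into each option and compare with the original:
(A) xy  ->  (3x)(y/3) = xy   [equals xy: invariant]
(B) x + 2y  ->  (3x) + 2(y/3) = 3x + 2y/3   [differs from x + 2y: not invariant]
(C) x^2 + 2xy + y^2  ->  (3x)^2 + 2(3x)(y/3) + (y/3)^2 = 9x^2 + 2xy + y^2/9   [differs from x^2 + 2xy + y^2: not invariant]
(D) x^2 + y^2  ->  (3x)^2 + (y/3)^2 = 9x^2 + y^2/9   [differs from x^2 + y^2: not invariant]

Only option (A), xy, is unchanged by the transformation.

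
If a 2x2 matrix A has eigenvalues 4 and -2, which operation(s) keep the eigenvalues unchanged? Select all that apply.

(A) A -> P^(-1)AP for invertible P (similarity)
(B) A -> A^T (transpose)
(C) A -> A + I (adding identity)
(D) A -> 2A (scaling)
A and B

Eigenvalues are preserved by:
1. Similarity transformations: A -> P^(-1)AP (same characteristic polynomial)
2. Transpose: A^T has the same eigenvalues as A

Eigenvalues are NOT preserved by:
- Adding identity: eigenvalues become 4+1, -2+1
- Scaling: eigenvalues become 8, -4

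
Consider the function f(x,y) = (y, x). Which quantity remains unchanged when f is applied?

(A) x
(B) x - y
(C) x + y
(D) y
C

For f(x,y) = (y, x):
After applying f: x' = y, y' = x. So x' + y' = y + x = x + y.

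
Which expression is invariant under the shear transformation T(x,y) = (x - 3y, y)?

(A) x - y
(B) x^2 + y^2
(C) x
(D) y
D

Under the shear T(x,y) = (x - 3y, y):
Substitute the transformed coordinates into each option and compare with the original:
(A) x - y  ->  (x - 3y) - (y) = x - 4y   [differs from x - y: not invariant]
(B) x^2 + y^2  ->  (x - 3y)^2 + (y)^2 = x^2 - 6xy + 10y^2   [differs from x^2 + y^2: not invariant]
(C) x  ->  (x - 3y) = x - 3y   [differs from x: not invariant]
(D) y  ->  (y) = y   [equals y: invariant]

Only option (D), y, is unchanged by the transformation.
A horizontal shear moves points parallel to the x-axis, so the y-coordinate (and any function of y alone) is unchanged.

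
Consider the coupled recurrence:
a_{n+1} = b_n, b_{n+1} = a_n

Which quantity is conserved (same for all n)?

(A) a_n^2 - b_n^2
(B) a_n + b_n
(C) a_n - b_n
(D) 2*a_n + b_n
B

Replace a_n by a_{n+1} = b_n and b_n by b_{n+1} = a_n in each option and simplify:
(A) a_n^2 - b_n^2  ->  (b_n)^2 - (a_n)^2 = -a_n^2 + b_n^2   [not conserved]
(B) a_n + b_n  ->  (b_n) + (a_n) = a_n + b_n   [conserved]
(C) a_n - b_n  ->  (b_n) - (a_n) = -a_n + b_n   [not conserved]
(D) 2*a_n + b_n  ->  2*(b_n) + (a_n) = a_n + 2*b_n   [not conserved]

Only (B) a_n + b_n returns to itself after one step, so it is the conserved quantity.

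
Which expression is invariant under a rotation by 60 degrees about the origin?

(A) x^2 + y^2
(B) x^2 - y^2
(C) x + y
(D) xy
A

A rotation by 60 degrees sends (x, y) to (x/2 - sqrt(3)y/2, sqrt(3)x/2 + y/2).
Substitute the transformed coordinates into each option and compare with the original:
(A) x^2 + y^2  ->  (x/2 - sqrt(3)y/2)^2 + (sqrt(3)x/2 + y/2)^2 = x^2 + y^2   [equals x^2 + y^2: invariant]
(B) x^2 - y^2  ->  (x/2 - sqrt(3)y/2)^2 - (sqrt(3)x/2 + y/2)^2 = -x^2/2 - sqrt(3)xy + y^2/2   [differs from x^2 - y^2: not invariant]
(C) x + y  ->  (x/2 - sqrt(3)y/2) + (sqrt(3)x/2 + y/2) = x/2 + sqrt(3)x/2 - sqrt(3)y/2 + y/2   [differs from x + y: not invariant]
(D) xy  ->  (x/2 - sqrt(3)y/2)(sqrt(3)x/2 + y/2) = sqrt(3)x^2/4 - xy/2 - sqrt(3)y^2/4   [differs from xy: not invariant]

Only option (A), x^2 + y^2, is unchanged by the transformation.
Geometrically, x^2 + y^2 is the squared distance from the origin, which every rotation about the origin preserves.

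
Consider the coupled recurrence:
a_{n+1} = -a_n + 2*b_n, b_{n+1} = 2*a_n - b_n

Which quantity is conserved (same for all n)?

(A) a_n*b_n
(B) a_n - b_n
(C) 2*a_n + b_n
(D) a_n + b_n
D

Replace a_n by a_{n+1} = -a_n + 2*b_n and b_n by b_{n+1} = 2*a_n - b_n in each option and simplify:
(A) a_n*b_n  ->  (-a_n + 2*b_n)*(2*a_n - b_n) = -2*a_n^2 + 5*a_n*b_n - 2*b_n^2   [not conserved]
(B) a_n - b_n  ->  (-a_n + 2*b_n) - (2*a_n - b_n) = -3*a_n + 3*b_n   [not conserved]
(C) 2*a_n + b_n  ->  2*(-a_n + 2*b_n) + (2*a_n - b_n) = 3*b_n   [not conserved]
(D) a_n + b_n  ->  (-a_n + 2*b_n) + (2*a_n - b_n) = a_n + b_n   [conserved]

Only (D) a_n + b_n returns to itself after one step, so it is the conserved quantity.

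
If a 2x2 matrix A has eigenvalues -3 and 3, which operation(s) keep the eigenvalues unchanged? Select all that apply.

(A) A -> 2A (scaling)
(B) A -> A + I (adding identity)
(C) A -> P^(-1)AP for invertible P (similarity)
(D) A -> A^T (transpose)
C and D

Eigenvalues are preserved by:
1. Similarity transformations: A -> P^(-1)AP (same characteristic polynomial)
2. Transpose: A^T has the same eigenvalues as A

Eigenvalues are NOT preserved by:
- Adding identity: eigenvalues become -3+1, 3+1
- Scaling: eigenvalues become -6, 6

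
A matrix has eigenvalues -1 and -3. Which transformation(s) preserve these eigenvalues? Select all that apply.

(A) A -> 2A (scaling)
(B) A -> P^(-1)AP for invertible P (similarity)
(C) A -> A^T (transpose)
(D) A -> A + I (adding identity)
B and C

Eigenvalues are preserved by:
1. Similarity transformations: A -> P^(-1)AP (same characteristic polynomial)
2. Transpose: A^T has the same eigenvalues as A

Eigenvalues are NOT preserved by:
- Adding identity: eigenvalues become -1+1, -3+1
- Scaling: eigenvalues become -2, -6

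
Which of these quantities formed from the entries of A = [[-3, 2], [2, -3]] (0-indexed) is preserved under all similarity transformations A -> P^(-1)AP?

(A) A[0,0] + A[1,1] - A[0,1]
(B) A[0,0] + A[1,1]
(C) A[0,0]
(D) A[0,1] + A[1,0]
B

A[0,0] + A[1,1] is the trace of A. By the cyclic property of the trace, tr(P^(-1)AP) = tr(APP^(-1)) = tr(A), so it is the same for every matrix similar to A.

The other combinations are not similarity invariants. For example, take P = [[1, 2], [0, 1]] (det P = 1), so P^(-1) = [[1, -2], [0, 1]] and
B = P^(-1)AP = [[-7, -6], [2, 1]].
Evaluating each option on A and on B:
(A) A[0,0] + A[1,1] - A[0,1]: -8 for A, 0 for B -> changes
(B) A[0,0] + A[1,1]: -6 for A, -6 for B -> unchanged
(C) A[0,0]: -3 for A, -7 for B -> changes
(D) A[0,1] + A[1,0]: 4 for A, -4 for B -> changes

Only (B) A[0,0] + A[1,1] = -6 survives (and it does so for every P, not just this one), so it is the invariant.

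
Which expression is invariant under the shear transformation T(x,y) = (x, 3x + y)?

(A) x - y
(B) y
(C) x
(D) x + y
C

Under the shear T(x,y) = (x, 3x + y):
Substitute the transformed coordinates into each option and compare with the original:
(A) x - y  ->  (x) - (3x + y) = -2x - y   [differs from x - y: not invariant]
(B) y  ->  (3x + y) = 3x + y   [differs from y: not invariant]
(C) x  ->  (x) = x   [equals x: invariant]
(D) x + y  ->  (x) + (3x + y) = 4x + y   [differs from x + y: not invariant]

Only option (C), x, is unchanged by the transformation.
A vertical shear moves points parallel to the y-axis, so the x-coordinate (and any function of x alone) is unchanged.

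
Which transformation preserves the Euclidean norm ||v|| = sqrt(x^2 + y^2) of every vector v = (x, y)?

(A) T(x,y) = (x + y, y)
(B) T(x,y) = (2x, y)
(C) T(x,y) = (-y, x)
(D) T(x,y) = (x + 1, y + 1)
C

A transformation preserves a norm if ||T(v)|| = ||v|| for every v; a single vector where the norm changes rules an option out.

(A) T(x,y) = (x + y, y): v = (0, 1) has norm sqrt((0)^2 + (1)^2) = 1, but T(v) = (1, 1) has norm sqrt(2) -- not preserved.
(B) T(x,y) = (2x, y): v = (1, 0) has norm sqrt((1)^2 + (0)^2) = 1, but T(v) = (2, 0) has norm 2 -- not preserved.
(C) T(x,y) = (-y, x): preserves the norm -- it is an orthogonal map (a rotation/reflection), and (-y)^2 + (x)^2 simplifies to x^2 + y^2.
(D) T(x,y) = (x + 1, y + 1): v = (1, 0) has norm sqrt((1)^2 + (0)^2) = 1, but T(v) = (2, 1) has norm sqrt(5) -- not preserved.

Therefore the answer is (C).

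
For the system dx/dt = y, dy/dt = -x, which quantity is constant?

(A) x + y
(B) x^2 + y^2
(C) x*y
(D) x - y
B

A first integral I satisfies dI/dt = 0 along every solution. Differentiate each option and use the equation of motion:
(A) d/dt[x + y] = y + (-x) = y - x, not identically 0
(B) d/dt[x^2 + y^2] = 2x*dx/dt + 2y*dy/dt = 2x*y + 2y*(-x) = 0
(C) d/dt[x*y] = (dx/dt)y + x(dy/dt) = y^2 - x^2, not identically 0
(D) d/dt[x - y] = y - (-x) = x + y, not identically 0

Only (B) has zero time-derivative. So x^2 + y^2 (the squared radius; trajectories are circles) is the conserved quantity.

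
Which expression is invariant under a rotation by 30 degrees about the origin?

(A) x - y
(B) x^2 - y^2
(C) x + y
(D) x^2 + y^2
D

A rotation by 30 degrees sends (x, y) to (sqrt(3)x/2 - y/2, x/2 + sqrt(3)y/2).
Substitute the transformed coordinates into each option and compare with the original:
(A) x - y  ->  (sqrt(3)x/2 - y/2) - (x/2 + sqrt(3)y/2) = -x/2 + sqrt(3)x/2 - sqrt(3)y/2 - y/2   [differs from x - y: not invariant]
(B) x^2 - y^2  ->  (sqrt(3)x/2 - y/2)^2 - (x/2 + sqrt(3)y/2)^2 = x^2/2 - sqrt(3)xy - y^2/2   [differs from x^2 - y^2: not invariant]
(C) x + y  ->  (sqrt(3)x/2 - y/2) + (x/2 + sqrt(3)y/2) = x/2 + sqrt(3)x/2 - y/2 + sqrt(3)y/2   [differs from x + y: not invariant]
(D) x^2 + y^2  ->  (sqrt(3)x/2 - y/2)^2 + (x/2 + sqrt(3)y/2)^2 = x^2 + y^2   [equals x^2 + y^2: invariant]

Only option (D), x^2 + y^2, is unchanged by the transformation.
Geometrically, x^2 + y^2 is the squared distance from the origin, which every rotation about the origin preserves.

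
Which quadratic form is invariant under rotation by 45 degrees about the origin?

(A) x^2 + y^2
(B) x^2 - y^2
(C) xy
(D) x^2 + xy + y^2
A

Rotation by 45 degrees sends (x, y) to (sqrt(2)x/2 - sqrt(2)y/2, sqrt(2)x/2 + sqrt(2)y/2).
Substitute the transformed coordinates into each option and compare with the original:
(A) x^2 + y^2  ->  (sqrt(2)x/2 - sqrt(2)y/2)^2 + (sqrt(2)x/2 + sqrt(2)y/2)^2 = x^2 + y^2   [equals x^2 + y^2: invariant]
(B) x^2 - y^2  ->  (sqrt(2)x/2 - sqrt(2)y/2)^2 - (sqrt(2)x/2 + sqrt(2)y/2)^2 = -2xy   [differs from x^2 - y^2: not invariant]
(C) xy  ->  (sqrt(2)x/2 - sqrt(2)y/2)(sqrt(2)x/2 + sqrt(2)y/2) = x^2/2 - y^2/2   [differs from xy: not invariant]
(D) x^2 + xy + y^2  ->  (sqrt(2)x/2 - sqrt(2)y/2)^2 + (sqrt(2)x/2 - sqrt(2)y/2)(sqrt(2)x/2 + sqrt(2)y/2) + (sqrt(2)x/2 + sqrt(2)y/2)^2 = 3x^2/2 + y^2/2   [differs from x^2 + xy + y^2: not invariant]

Only option (A), x^2 + y^2, is unchanged by the transformation.
x^2 + y^2 is the squared distance from the origin, which rotations preserve.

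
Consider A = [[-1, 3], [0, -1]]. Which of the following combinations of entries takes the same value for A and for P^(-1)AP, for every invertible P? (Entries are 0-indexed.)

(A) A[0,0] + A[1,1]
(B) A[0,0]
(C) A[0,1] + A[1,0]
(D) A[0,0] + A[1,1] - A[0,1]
A

A[0,0] + A[1,1] is the trace of A. By the cyclic property of the trace, tr(P^(-1)AP) = tr(APP^(-1)) = tr(A), so it is the same for every matrix similar to A.

The other combinations are not similarity invariants. For example, take P = [[1, 1], [1, 2]] (det P = 1), so P^(-1) = [[2, -1], [-1, 1]] and
B = P^(-1)AP = [[5, 12], [-3, -7]].
Evaluating each option on A and on B:
(A) A[0,0] + A[1,1]: -2 for A, -2 for B -> unchanged
(B) A[0,0]: -1 for A, 5 for B -> changes
(C) A[0,1] + A[1,0]: 3 for A, 9 for B -> changes
(D) A[0,0] + A[1,1] - A[0,1]: -5 for A, -14 for B -> changes

Only (A) A[0,0] + A[1,1] = -2 survives (and it does so for every P, not just this one), so it is the invariant.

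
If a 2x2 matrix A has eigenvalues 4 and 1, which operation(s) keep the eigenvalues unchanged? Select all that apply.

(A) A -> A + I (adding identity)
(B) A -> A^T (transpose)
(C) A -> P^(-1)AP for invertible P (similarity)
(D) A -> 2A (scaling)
B and C

Eigenvalues are preserved by:
1. Similarity transformations: A -> P^(-1)AP (same characteristic polynomial)
2. Transpose: A^T has the same eigenvalues as A

Eigenvalues are NOT preserved by:
- Adding identity: eigenvalues become 4+1, 1+1
- Scaling: eigenvalues become 8, 2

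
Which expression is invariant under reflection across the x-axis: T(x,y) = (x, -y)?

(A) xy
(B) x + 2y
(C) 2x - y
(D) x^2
D

The map is reflection across the x-axis: T(x,y) = (x, -y).
Substitute the transformed coordinates into each option and compare with the original:
(A) xy  ->  (x)(-y) = -xy   [differs from xy: not invariant]
(B) x + 2y  ->  (x) + 2(-y) = x - 2y   [differs from x + 2y: not invariant]
(C) 2x - y  ->  2(x) - (-y) = 2x + y   [differs from 2x - y: not invariant]
(D) x^2  ->  (x)^2 = x^2   [equals x^2: invariant]

Only option (D), x^2, is unchanged by the transformation.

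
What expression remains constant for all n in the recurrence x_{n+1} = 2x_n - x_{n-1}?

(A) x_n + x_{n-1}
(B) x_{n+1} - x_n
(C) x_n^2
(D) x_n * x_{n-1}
B

For the recurrence x_{n+1} = 2x_n - x_{n-1}:

If x_{n+1} = 2x_n - x_{n-1}, then:
x_{n+1} - x_n = x_n - x_{n-1}
The first difference is constant throughout the sequence.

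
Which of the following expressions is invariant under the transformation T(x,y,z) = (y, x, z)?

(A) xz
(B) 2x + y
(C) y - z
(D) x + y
D

Apply T(x,y,z) = (y, x, z) to each option, i.e. replace (x, y, z) by the transformed coordinates.
Substitute the transformed coordinates into each option and compare with the original:
(A) xz  ->  (y)(z) = yz   [differs from xz: not invariant]
(B) 2x + y  ->  2(y) + (x) = x + 2y   [differs from 2x + y: not invariant]
(C) y - z  ->  (x) - (z) = x - z   [differs from y - z: not invariant]
(D) x + y  ->  (y) + (x) = x + y   [equals x + y: invariant]

Only option (D), x + y, is unchanged by the transformation.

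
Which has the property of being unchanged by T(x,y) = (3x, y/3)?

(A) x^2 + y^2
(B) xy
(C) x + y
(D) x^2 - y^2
B

An expression E(x,y) is invariant under T if E(T(x,y)) = E(x,y). Here T(x,y) = (3x, y/3).
Substitute the transformed coordinates into each option and compare with the original:
(A) x^2 + y^2  ->  (3x)^2 + (y/3)^2 = 9x^2 + y^2/9   [differs from x^2 + y^2: not invariant]
(B) xy  ->  (3x)(y/3) = xy   [equals xy: invariant]
(C) x + y  ->  (3x) + (y/3) = 3x + y/3   [differs from x + y: not invariant]
(D) x^2 - y^2  ->  (3x)^2 - (y/3)^2 = 9x^2 - y^2/9   [differs from x^2 - y^2: not invariant]

Only option (B), xy, is unchanged by the transformation.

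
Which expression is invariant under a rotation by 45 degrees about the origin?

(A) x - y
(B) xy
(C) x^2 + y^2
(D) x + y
C

A rotation by 45 degrees sends (x, y) to (sqrt(2)x/2 - sqrt(2)y/2, sqrt(2)x/2 + sqrt(2)y/2).
Substitute the transformed coordinates into each option and compare with the original:
(A) x - y  ->  (sqrt(2)x/2 - sqrt(2)y/2) - (sqrt(2)x/2 + sqrt(2)y/2) = -sqrt(2)y   [differs from x - y: not invariant]
(B) xy  ->  (sqrt(2)x/2 - sqrt(2)y/2)(sqrt(2)x/2 + sqrt(2)y/2) = x^2/2 - y^2/2   [differs from xy: not invariant]
(C) x^2 + y^2  ->  (sqrt(2)x/2 - sqrt(2)y/2)^2 + (sqrt(2)x/2 + sqrt(2)y/2)^2 = x^2 + y^2   [equals x^2 + y^2: invariant]
(D) x + y  ->  (sqrt(2)x/2 - sqrt(2)y/2) + (sqrt(2)x/2 + sqrt(2)y/2) = sqrt(2)x   [differs from x + y: not invariant]

Only option (C), x^2 + y^2, is unchanged by the transformation.
Geometrically, x^2 + y^2 is the squared distance from the origin, which every rotation about the origin preserves.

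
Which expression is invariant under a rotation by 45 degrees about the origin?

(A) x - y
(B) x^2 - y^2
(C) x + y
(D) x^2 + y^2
D

A rotation by 45 degrees sends (x, y) to (sqrt(2)x/2 - sqrt(2)y/2, sqrt(2)x/2 + sqrt(2)y/2).
Substitute the transformed coordinates into each option and compare with the original:
(A) x - y  ->  (sqrt(2)x/2 - sqrt(2)y/2) - (sqrt(2)x/2 + sqrt(2)y/2) = -sqrt(2)y   [differs from x - y: not invariant]
(B) x^2 - y^2  ->  (sqrt(2)x/2 - sqrt(2)y/2)^2 - (sqrt(2)x/2 + sqrt(2)y/2)^2 = -2xy   [differs from x^2 - y^2: not invariant]
(C) x + y  ->  (sqrt(2)x/2 - sqrt(2)y/2) + (sqrt(2)x/2 + sqrt(2)y/2) = sqrt(2)x   [differs from x + y: not invariant]
(D) x^2 + y^2  ->  (sqrt(2)x/2 - sqrt(2)y/2)^2 + (sqrt(2)x/2 + sqrt(2)y/2)^2 = x^2 + y^2   [equals x^2 + y^2: invariant]

Only option (D), x^2 + y^2, is unchanged by the transformation.
Geometrically, x^2 + y^2 is the squared distance from the origin, which every rotation about the origin preserves.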